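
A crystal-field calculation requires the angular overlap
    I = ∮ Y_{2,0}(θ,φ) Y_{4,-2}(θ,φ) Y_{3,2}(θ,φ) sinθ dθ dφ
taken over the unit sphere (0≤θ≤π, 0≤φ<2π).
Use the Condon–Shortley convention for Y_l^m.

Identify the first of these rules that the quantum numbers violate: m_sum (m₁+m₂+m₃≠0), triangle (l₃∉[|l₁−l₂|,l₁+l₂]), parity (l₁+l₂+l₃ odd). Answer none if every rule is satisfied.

m₁+m₂+m₃ = 0 − 2 + 2 = 0  ✓
triangle: |2−4|=2 ≤ l₃=3 ≤ 2+4=6  ✓
parity: l₁+l₂+l₃ = 9 is odd  ✗

parity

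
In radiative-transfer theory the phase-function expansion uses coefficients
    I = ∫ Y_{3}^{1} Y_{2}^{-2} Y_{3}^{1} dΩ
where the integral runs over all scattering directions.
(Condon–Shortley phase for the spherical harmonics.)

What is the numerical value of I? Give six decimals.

m-sum 0 ✓  L=8 even ✓  1≤3≤5 ✓
Π(2lᵢ+1) = 7×5×7 = 245
triangle coeff Δ(3,2,3) = 1/3780
Σ_t [0,2]: t=0:+1/24 t=1:−1/4 t=2:+1/24 = -1/6
(3j)²=4/105 [(3 2 3; 0 0 0)], sign=+1
Σ_t [0,0]: t=0:+1/16 = 1/16
(3j)²=2/35 [(3 2 3; 1 -2 1)], sign=+1
⇒ 4πI² = 8/15
I = (+1)√(8/15/(4π)) = 0.20601291

0.206013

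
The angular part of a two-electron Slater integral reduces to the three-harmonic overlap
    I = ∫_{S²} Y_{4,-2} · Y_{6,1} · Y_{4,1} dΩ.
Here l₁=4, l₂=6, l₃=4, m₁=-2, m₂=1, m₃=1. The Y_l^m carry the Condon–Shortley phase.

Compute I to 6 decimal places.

0.097783

Checks pass: Σm=0; 14 even; l₃=4∈[2,10].
(2·4+1)(2·6+1)(2·4+1) = 1053
Δ: 6! 2! 6! / 15! → 1/1261260
sum: t=2:+1/4608 t=3:−1/1296 t=4:+1/4608 = -7/20736
3j²(4 6 4; 0 0 0) = Δ·Π!·Σ² = 20/1287  (sign -1)
sum: t=4:+1/3456 t=5:−1/5760 t=6:+1/172800 = 7/57600
3j²(4 6 4; -2 1 1) = Δ·Π!·Σ² = 21/2860  (sign -1)
combine: 4πI² = 1053·20/1287·21/2860 = 189/1573
take √, sign +1: I = 0.09778261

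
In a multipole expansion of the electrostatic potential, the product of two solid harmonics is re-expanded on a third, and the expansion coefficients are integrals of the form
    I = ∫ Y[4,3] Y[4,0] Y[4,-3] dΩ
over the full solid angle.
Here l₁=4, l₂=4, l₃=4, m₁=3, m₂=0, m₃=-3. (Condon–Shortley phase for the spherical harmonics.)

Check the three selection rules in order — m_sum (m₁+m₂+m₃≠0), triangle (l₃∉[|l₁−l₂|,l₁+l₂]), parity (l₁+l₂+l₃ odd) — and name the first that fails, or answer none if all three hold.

none

azimuthal sum: 3 + 0 − 3 = 0  ✓
0 ≤ 4 ≤ 8 (triangle on l)  ✓
L = 4 + 4 + 4 = 12 (even)  ✓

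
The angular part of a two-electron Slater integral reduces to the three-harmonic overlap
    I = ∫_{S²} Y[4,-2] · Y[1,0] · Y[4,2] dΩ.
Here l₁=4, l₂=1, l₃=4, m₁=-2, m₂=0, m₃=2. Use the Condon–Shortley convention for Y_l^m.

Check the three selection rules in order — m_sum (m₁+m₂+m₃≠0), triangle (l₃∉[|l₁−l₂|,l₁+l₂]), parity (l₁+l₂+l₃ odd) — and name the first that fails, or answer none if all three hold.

azimuthal sum: -2 + 0 + 2 = 0  ✓
3 ≤ 4 ≤ 5 (triangle on l)  ✓
L = 4 + 1 + 4 = 9 (odd)  ✗

parity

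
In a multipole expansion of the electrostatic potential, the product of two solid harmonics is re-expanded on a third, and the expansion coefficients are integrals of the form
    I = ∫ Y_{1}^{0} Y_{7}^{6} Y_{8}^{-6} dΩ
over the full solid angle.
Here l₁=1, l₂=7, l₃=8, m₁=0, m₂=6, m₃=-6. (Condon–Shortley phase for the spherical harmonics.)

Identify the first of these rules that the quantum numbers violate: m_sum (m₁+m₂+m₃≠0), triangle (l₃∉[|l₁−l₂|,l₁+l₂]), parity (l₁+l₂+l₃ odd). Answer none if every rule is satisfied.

m₁+m₂+m₃ = 0 + 6 − 6 = 0  ✓
triangle: |1−7|=6 ≤ l₃=8 ≤ 1+7=8  ✓
parity: l₁+l₂+l₃ = 16 is even  ✓

none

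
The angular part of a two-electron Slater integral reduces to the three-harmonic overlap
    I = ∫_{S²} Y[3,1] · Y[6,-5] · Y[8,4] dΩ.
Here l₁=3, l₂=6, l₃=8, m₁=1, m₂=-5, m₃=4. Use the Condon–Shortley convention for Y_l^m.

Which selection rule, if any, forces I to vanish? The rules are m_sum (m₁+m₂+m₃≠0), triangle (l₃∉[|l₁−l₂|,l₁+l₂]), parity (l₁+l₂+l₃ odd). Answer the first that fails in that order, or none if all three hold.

parity

m₁+m₂+m₃ = 1 − 5 + 4 = 0  ✓
triangle: |3−6|=3 ≤ l₃=8 ≤ 3+6=9  ✓
parity: l₁+l₂+l₃ = 17 is odd  ✗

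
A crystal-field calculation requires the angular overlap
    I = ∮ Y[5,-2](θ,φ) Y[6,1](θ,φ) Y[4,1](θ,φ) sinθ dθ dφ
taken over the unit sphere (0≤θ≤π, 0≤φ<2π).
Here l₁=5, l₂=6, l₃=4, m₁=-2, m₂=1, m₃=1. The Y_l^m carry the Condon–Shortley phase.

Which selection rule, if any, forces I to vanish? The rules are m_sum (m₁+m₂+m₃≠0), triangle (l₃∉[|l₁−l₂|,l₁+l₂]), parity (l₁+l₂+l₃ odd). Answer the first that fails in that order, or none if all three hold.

Σmᵢ = 0  ✓
l₃∈[|l₁−l₂|,l₁+l₂]=[1,11], have l₃=4  ✓
Σlᵢ = 15 ⇒ odd  ✗

parity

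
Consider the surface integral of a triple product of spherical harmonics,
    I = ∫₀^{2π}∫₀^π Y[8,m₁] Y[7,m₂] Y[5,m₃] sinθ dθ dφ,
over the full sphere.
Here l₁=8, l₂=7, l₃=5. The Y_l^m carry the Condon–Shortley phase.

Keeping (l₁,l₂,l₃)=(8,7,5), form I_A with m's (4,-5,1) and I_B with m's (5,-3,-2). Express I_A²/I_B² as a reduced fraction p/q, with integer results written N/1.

11/1456

Same 8,7,5: normalisation and zero-m 3j drop out of the ratio.
A: Δ: 10! 6! 4! / 21! → 1/814773960; sum: t=0:+1/696729600 t=1:−1/78382080 t=2:+1/92897280 = -1/1791590400; 3j²(8 7 5; 4 -5 1) = Δ·Π!·Σ² = 11/151164  (sign -1)
B: Δ: 10! 6! 4! / 21! → 1/814773960; sum: t=0:+1/3135283200 t=1:−1/104509440 t=2:+1/38707200 t=3:−1/130636800 = 1/111974400; 3j²(8 7 5; 5 -3 -2) = Δ·Π!·Σ² = 28/2907  (sign -1)
I_A²/I_B² = (11/151164)/(28/2907) = 11/1456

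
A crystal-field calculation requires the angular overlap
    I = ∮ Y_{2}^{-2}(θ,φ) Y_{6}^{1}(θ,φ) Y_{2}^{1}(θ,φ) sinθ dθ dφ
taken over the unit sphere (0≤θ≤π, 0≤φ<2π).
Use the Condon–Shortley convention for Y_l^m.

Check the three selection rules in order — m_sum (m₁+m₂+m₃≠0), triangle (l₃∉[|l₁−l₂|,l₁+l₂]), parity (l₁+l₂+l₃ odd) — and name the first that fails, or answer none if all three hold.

Σmᵢ = 0  ✓
l₃∈[|l₁−l₂|,l₁+l₂]=[4,8], have l₃=2  ✗
Σlᵢ = 10 ⇒ even

triangle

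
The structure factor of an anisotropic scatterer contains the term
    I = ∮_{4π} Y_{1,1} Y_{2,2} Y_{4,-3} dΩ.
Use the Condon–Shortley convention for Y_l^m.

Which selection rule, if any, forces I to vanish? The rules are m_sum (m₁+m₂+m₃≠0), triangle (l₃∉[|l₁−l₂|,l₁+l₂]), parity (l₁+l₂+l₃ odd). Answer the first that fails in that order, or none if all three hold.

triangle

Σmᵢ = 0  ✓
l₃∈[|l₁−l₂|,l₁+l₂]=[1,3], have l₃=4  ✗
Σlᵢ = 7 ⇒ odd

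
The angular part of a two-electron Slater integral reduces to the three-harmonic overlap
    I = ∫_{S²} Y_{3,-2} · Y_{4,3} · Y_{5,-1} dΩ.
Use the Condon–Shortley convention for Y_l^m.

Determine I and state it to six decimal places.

Checks pass: Σm=0; 12 even; l₃=5∈[1,7].
(2·3+1)(2·4+1)(2·5+1) = 693
Δ: 2! 4! 6! / 13! → 1/180180
sum: t=0:+1/576 t=1:−1/144 t=2:+1/576 = -1/288
3j²(3 4 5; 0 0 0) = Δ·Π!·Σ² = 20/1001  (sign +1)
sum: t=1:−1/17280 t=2:+1/1440 = 11/17280
3j²(3 4 5; -2 3 -1) = Δ·Π!·Σ² = 11/468  (sign +1)
combine: 4πI² = 693·20/1001·11/468 = 55/169
take √, sign +1: I = 0.16092854

0.160929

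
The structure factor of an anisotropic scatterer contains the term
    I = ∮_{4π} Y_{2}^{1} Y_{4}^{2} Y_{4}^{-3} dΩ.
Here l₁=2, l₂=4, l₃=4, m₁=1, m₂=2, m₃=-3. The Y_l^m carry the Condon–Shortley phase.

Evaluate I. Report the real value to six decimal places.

-0.187702

m-sum 0 ✓  L=10 even ✓  2≤4≤6 ✓
Π(2lᵢ+1) = 5×9×9 = 405
triangle coeff Δ(2,4,4) = 1/13860
Σ_t [0,2]: t=0:+1/192 t=1:−1/36 t=2:+1/192 = -5/288
(3j)²=20/693 [(2 4 4; 0 0 0)], sign=-1
Σ_t [0,1]: t=0:+1/1440 t=1:−1/240 = -1/288
(3j)²=5/132 [(2 4 4; 1 2 -3)], sign=+1
⇒ 4πI² = 375/847
I = (-1)√(375/847/(4π)) = -0.18770204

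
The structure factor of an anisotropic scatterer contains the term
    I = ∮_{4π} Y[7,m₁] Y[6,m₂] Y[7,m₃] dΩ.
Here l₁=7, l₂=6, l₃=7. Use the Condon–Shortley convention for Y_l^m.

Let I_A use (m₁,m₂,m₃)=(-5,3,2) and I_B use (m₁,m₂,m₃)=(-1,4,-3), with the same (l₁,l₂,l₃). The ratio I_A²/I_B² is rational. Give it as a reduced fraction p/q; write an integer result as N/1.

l's match ⇒ only the (l;m) 3-j factors differ between A and B.
A: triangle coeff Δ(7,6,7) = 1/2444321880; Σ_t [4,6]: t=4:+1/232243200 t=5:−1/29030400 t=6:+1/37324800 = -1/298598400; (3j)²=7/16796 [(7 6 7; -5 3 2)], sign=+1
B: triangle coeff Δ(7,6,7) = 1/2444321880; Σ_t [4,6]: t=4:+1/19906560 t=5:−1/10368000 t=6:+1/49766400 = -13/497664000; (3j)²=91/17765 [(7 6 7; -1 4 -3)], sign=-1
I_A²/I_B² = (7/16796)/(91/17765) = 55/676

55/676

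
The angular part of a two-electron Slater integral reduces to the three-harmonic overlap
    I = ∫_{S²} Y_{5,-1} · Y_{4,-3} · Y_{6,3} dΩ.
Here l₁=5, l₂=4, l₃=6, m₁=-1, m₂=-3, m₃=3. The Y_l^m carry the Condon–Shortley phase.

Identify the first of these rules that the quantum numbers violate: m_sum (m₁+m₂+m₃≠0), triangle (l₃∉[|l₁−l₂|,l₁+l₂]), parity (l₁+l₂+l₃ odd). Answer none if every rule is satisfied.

m_sum

m₁+m₂+m₃ = -1 − 3 + 3 = -1  ✗
triangle: |5−4|=1 ≤ l₃=6 ≤ 5+4=9
parity: l₁+l₂+l₃ = 15 is odd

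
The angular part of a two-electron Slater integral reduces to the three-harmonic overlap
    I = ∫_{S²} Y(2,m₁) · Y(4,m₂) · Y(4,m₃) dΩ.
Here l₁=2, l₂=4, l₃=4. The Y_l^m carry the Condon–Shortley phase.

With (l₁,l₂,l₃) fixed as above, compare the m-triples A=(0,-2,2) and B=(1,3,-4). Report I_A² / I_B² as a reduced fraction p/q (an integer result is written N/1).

Same 2,4,4: normalisation and zero-m 3j drop out of the ratio.
A: Δ: 2! 2! 6! / 11! → 1/13860; sum: t=0:+1/192 t=1:−1/120 t=2:+1/2880 = -1/360; 3j²(2 4 4; 0 -2 2) = Δ·Π!·Σ² = 16/3465  (sign -1)
B: Δ: 2! 2! 6! / 11! → 1/13860; sum: t=1:−1/1440 = -1/1440; 3j²(2 4 4; 1 3 -4) = Δ·Π!·Σ² = 7/165  (sign -1)
I_A²/I_B² = (16/3465)/(7/165) = 16/147

16/147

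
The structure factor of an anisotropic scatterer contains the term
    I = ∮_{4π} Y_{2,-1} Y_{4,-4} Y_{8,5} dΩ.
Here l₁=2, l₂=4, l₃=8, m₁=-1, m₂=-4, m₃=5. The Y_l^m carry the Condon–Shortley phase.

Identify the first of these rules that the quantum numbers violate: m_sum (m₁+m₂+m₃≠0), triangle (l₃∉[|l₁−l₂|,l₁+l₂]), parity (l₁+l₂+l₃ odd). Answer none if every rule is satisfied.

Σmᵢ = 0  ✓
l₃∈[|l₁−l₂|,l₁+l₂]=[2,6], have l₃=8  ✗
Σlᵢ = 14 ⇒ even

triangle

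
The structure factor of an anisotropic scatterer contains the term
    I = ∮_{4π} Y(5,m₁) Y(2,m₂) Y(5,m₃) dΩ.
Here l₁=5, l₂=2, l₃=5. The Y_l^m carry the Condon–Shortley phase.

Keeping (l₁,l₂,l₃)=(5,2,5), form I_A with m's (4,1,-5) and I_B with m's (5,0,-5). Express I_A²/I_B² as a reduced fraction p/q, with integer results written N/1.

Shared (l₁,l₂,l₃)=(5,2,5): N and (l;000)² cancel in I_A²/I_B².
A: Δ = 2!·8!·2!/13! = 1/38610; Racah Σ t=1..1: t=1:−1/80640 = -1/80640; ⇒ 3j(5 2 5; 4 1 -5)² = 9/286, sgn -1
B: Δ = 2!·8!·2!/13! = 1/38610; Racah Σ t=0..0: t=0:+1/161280 = 1/161280; ⇒ 3j(5 2 5; 5 0 -5)² = 15/286, sgn +1
I_A²/I_B² = (9/286)/(15/286) = 3/5

3/5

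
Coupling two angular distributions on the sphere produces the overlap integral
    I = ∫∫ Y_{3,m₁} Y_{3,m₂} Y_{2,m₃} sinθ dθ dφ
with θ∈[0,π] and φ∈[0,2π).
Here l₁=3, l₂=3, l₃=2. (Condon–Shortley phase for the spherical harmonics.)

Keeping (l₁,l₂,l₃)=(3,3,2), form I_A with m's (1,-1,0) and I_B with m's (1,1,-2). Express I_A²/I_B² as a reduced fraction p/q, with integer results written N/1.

3/8

Same 3,3,2: normalisation and zero-m 3j drop out of the ratio.
A: Δ: 4! 2! 2! / 9! → 1/3780; sum: t=0:+1/96 t=1:−1/6 t=2:+1/16 = -3/32; 3j²(3 3 2; 1 -1 0) = Δ·Π!·Σ² = 3/140  (sign -1)
B: Δ: 4! 2! 2! / 9! → 1/3780; sum: t=2:+1/16 = 1/16; 3j²(3 3 2; 1 1 -2) = Δ·Π!·Σ² = 2/35  (sign +1)
I_A²/I_B² = (3/140)/(2/35) = 3/8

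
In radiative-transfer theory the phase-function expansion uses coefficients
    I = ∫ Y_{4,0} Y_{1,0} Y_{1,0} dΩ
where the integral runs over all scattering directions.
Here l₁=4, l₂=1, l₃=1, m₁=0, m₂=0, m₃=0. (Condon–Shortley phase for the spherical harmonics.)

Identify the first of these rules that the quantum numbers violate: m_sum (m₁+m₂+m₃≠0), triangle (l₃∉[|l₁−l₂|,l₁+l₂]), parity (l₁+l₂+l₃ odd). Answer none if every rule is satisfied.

triangle

m₁+m₂+m₃ = 0 + 0 + 0 = 0  ✓
triangle: |4−1|=3 ≤ l₃=1 ≤ 4+1=5  ✗
parity: l₁+l₂+l₃ = 6 is even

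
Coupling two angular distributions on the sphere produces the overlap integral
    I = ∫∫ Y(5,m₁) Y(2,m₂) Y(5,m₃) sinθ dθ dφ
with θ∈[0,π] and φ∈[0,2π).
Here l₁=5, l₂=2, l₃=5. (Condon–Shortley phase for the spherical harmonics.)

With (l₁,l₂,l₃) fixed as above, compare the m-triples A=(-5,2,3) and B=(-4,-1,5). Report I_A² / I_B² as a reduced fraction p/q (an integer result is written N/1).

Same 5,2,5: normalisation and zero-m 3j drop out of the ratio.
A: Δ: 2! 8! 2! / 13! → 1/38610; sum: t=2:+1/161280 = 1/161280; 3j²(5 2 5; -5 2 3) = Δ·Π!·Σ² = 1/143  (sign +1)
B: Δ: 2! 8! 2! / 13! → 1/38610; sum: t=1:−1/80640 = -1/80640; 3j²(5 2 5; -4 -1 5) = Δ·Π!·Σ² = 9/286  (sign -1)
I_A²/I_B² = (1/143)/(9/286) = 2/9

2/9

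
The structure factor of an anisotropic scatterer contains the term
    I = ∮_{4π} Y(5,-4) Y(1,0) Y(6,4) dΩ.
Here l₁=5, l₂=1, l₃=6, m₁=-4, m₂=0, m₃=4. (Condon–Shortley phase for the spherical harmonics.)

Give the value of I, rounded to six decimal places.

Rules hold: Σm=0, L=12 even, 4≤6≤6.
N = 11·3·13 = 429
Δ = 0!·10!·2!/13! = 1/858
Racah Σ t=0..0: t=0:+1/14400 = 1/14400
⇒ 3j(5 1 6; 0 0 0)² = 6/143, sgn +1
Racah Σ t=0..0: t=0:+1/362880 = 1/362880
⇒ 3j(5 1 6; -4 0 4)² = 10/429, sgn +1
4πI² = N·(3j₀)²·(3jₘ)² = 60/143
I = +1·√(0.41958/4π) = 0.18272698

0.182727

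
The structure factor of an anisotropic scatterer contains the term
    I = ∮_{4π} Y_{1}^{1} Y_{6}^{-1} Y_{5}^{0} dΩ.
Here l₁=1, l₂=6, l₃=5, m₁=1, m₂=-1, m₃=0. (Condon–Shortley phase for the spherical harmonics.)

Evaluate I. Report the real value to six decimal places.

Rules hold: Σm=0, L=12 even, 5≤5≤7.
N = 3·13·11 = 429
Δ = 2!·0!·10!/13! = 1/858
Racah Σ t=1..1: t=1:−1/14400 = -1/14400
⇒ 3j(1 6 5; 0 0 0)² = 6/143, sgn +1
Racah Σ t=0..0: t=0:+1/28800 = 1/28800
⇒ 3j(1 6 5; 1 -1 0)² = 7/286, sgn -1
4πI² = N·(3j₀)²·(3jₘ)² = 63/143
I = -1·√(0.440559/4π) = -0.18723944

-0.187239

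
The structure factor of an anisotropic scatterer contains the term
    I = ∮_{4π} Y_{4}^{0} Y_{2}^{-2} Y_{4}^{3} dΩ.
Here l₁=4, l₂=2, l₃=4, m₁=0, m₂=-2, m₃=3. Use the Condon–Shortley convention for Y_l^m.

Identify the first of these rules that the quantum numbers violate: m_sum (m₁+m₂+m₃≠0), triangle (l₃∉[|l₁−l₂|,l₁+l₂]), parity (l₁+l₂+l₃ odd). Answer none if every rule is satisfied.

m_sum

azimuthal sum: 0 − 2 + 3 = 1  ✗
2 ≤ 4 ≤ 6 (triangle on l)
L = 4 + 2 + 4 = 10 (even)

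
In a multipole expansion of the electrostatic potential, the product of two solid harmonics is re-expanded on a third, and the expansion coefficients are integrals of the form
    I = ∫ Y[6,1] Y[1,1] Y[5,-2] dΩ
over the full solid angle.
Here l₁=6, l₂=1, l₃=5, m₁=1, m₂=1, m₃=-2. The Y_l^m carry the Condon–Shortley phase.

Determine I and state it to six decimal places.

-0.129207

m-sum 0 ✓  L=12 even ✓  5≤5≤7 ✓
Π(2lᵢ+1) = 13×3×11 = 429
triangle coeff Δ(6,1,5) = 1/858
Σ_t [1,1]: t=1:−1/14400 = -1/14400
(3j)²=6/143 [(6 1 5; 0 0 0)], sign=+1
Σ_t [2,2]: t=2:+1/60480 = 1/60480
(3j)²=5/429 [(6 1 5; 1 1 -2)], sign=-1
⇒ 4πI² = 30/143
I = (-1)√(30/143/(4π)) = -0.12920749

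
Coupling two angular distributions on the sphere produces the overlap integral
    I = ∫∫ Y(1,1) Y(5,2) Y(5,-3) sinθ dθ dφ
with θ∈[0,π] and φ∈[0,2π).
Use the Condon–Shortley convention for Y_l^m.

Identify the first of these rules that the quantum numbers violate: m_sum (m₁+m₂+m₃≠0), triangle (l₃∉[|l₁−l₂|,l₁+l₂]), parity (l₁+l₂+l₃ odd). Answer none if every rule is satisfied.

parity

azimuthal sum: 1 + 2 − 3 = 0  ✓
4 ≤ 5 ≤ 6 (triangle on l)  ✓
L = 1 + 5 + 5 = 11 (odd)  ✗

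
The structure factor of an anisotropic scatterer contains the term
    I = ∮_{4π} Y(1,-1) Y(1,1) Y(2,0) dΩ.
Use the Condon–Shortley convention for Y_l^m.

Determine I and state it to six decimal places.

0.126157

Checks pass: Σm=0; 4 even; l₃=2∈[0,2].
(2·1+1)(2·1+1)(2·2+1) = 45
Δ: 0! 2! 2! / 5! → 1/30
sum: t=0:+1/1 = 1/1
3j²(1 1 2; 0 0 0) = Δ·Π!·Σ² = 2/15  (sign +1)
sum: t=0:+1/4 = 1/4
3j²(1 1 2; -1 1 0) = Δ·Π!·Σ² = 1/30  (sign +1)
combine: 4πI² = 45·2/15·1/30 = 1/5
take √, sign +1: I = 0.12615663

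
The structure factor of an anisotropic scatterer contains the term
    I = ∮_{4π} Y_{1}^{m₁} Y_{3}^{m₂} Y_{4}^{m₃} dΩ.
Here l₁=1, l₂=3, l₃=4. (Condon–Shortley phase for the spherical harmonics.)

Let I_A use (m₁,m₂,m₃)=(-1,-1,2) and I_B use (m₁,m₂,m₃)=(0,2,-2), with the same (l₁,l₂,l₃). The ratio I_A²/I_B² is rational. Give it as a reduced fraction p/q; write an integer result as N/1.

Same 1,3,4: normalisation and zero-m 3j drop out of the ratio.
A: Δ: 0! 2! 6! / 9! → 1/252; sum: t=0:+1/96 = 1/96; 3j²(1 3 4; -1 -1 2) = Δ·Π!·Σ² = 5/84  (sign +1)
B: Δ: 0! 2! 6! / 9! → 1/252; sum: t=0:+1/120 = 1/120; 3j²(1 3 4; 0 2 -2) = Δ·Π!·Σ² = 1/21  (sign +1)
I_A²/I_B² = (5/84)/(1/21) = 5/4

5/4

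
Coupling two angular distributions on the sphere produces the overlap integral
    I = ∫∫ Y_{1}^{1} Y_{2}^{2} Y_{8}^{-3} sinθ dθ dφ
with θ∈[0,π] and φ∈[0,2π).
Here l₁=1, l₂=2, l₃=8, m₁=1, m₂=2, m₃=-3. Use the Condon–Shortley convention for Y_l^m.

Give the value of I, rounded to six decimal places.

0.000000

|1−2|≤8≤1+2 violated ⇒ I = 0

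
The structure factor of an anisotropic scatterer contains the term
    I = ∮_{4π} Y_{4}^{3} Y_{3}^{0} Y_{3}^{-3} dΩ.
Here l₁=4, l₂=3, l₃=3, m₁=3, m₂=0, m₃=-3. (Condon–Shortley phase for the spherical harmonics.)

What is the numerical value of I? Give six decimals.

0.203551

Rules hold: Σm=0, L=10 even, 1≤3≤7.
N = 9·7·7 = 441
Δ = 4!·4!·2!/11! = 1/34650
Racah Σ t=1..3: t=1:−1/72 t=2:+1/16 t=3:−1/72 = 5/144
⇒ 3j(4 3 3; 0 0 0)² = 2/77, sgn -1
Racah Σ t=1..1: t=1:−1/288 = -1/288
⇒ 3j(4 3 3; 3 0 -3)² = 1/22, sgn -1
4πI² = N·(3j₀)²·(3jₘ)² = 63/121
I = +1·√(0.520661/4π) = 0.20355073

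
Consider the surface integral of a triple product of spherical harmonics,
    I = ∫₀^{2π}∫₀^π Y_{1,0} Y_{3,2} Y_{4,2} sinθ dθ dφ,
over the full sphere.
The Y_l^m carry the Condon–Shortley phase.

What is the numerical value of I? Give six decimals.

0.000000

Σmᵢ = 4 ≠ 0, so the φ-integral vanishes; I = 0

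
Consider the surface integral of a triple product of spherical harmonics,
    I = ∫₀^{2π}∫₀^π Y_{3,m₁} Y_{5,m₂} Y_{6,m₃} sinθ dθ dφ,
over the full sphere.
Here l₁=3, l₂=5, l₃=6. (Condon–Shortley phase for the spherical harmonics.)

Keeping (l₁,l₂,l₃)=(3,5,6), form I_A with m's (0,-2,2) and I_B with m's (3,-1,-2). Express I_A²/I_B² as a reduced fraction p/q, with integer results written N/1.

4/35

l's match ⇒ only the (l;m) 3-j factors differ between A and B.
A: triangle coeff Δ(3,5,6) = 1/675675; Σ_t [0,2]: t=0:+1/8640 t=1:−1/5760 t=2:+1/60480 = -1/24192; (3j)²=8/3003 [(3 5 6; 0 -2 2)], sign=-1
B: triangle coeff Δ(3,5,6) = 1/675675; Σ_t [0,0]: t=0:+1/27648 = 1/27648; (3j)²=10/429 [(3 5 6; 3 -1 -2)], sign=+1
I_A²/I_B² = (8/3003)/(10/429) = 4/35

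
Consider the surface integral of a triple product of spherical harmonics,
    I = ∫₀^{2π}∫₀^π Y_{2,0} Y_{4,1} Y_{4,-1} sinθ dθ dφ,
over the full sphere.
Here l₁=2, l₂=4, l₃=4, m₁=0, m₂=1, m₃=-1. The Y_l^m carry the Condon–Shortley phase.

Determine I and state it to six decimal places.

-0.139264

m-sum 0 ✓  L=10 even ✓  2≤4≤6 ✓
Π(2lᵢ+1) = 5×9×9 = 405
triangle coeff Δ(2,4,4) = 1/13860
Σ_t [0,2]: t=0:+1/192 t=1:−1/36 t=2:+1/192 = -5/288
(3j)²=20/693 [(2 4 4; 0 0 0)], sign=-1
Σ_t [0,2]: t=0:+1/480 t=1:−1/48 t=2:+1/144 = -17/1440
(3j)²=289/13860 [(2 4 4; 0 1 -1)], sign=+1
⇒ 4πI² = 1445/5929
I = (-1)√(1445/5929/(4π)) = -0.13926381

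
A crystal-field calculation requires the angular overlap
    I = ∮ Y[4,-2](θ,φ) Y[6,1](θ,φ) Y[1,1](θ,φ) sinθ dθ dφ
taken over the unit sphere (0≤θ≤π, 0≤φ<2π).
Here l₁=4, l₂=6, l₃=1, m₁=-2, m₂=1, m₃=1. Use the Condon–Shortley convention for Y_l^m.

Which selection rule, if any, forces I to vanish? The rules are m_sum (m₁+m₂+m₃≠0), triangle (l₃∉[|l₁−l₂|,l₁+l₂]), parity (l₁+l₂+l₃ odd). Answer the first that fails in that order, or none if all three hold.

Σmᵢ = 0  ✓
l₃∈[|l₁−l₂|,l₁+l₂]=[2,10], have l₃=1  ✗
Σlᵢ = 11 ⇒ odd

triangle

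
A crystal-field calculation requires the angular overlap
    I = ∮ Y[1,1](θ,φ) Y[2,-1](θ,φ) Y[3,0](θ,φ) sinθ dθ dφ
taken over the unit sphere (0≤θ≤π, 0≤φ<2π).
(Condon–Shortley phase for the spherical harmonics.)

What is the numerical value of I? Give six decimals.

Rules hold: Σm=0, L=6 even, 1≤3≤3.
N = 3·5·7 = 105
Δ = 0!·2!·4!/7! = 1/105
Racah Σ t=0..0: t=0:+1/4 = 1/4
⇒ 3j(1 2 3; 0 0 0)² = 3/35, sgn -1
Racah Σ t=0..0: t=0:+1/12 = 1/12
⇒ 3j(1 2 3; 1 -1 0)² = 1/35, sgn -1
4πI² = N·(3j₀)²·(3jₘ)² = 9/35
I = +1·√(0.257143/4π) = 0.14304817

0.143048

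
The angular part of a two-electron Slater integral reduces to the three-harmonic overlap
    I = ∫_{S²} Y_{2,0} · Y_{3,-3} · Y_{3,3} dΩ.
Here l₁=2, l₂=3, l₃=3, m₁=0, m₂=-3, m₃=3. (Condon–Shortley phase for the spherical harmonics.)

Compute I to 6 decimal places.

Checks pass: Σm=0; 8 even; l₃=3∈[1,5].
(2·2+1)(2·3+1)(2·3+1) = 245
Δ: 2! 2! 4! / 9! → 1/3780
sum: t=0:+1/24 t=1:−1/4 t=2:+1/24 = -1/6
3j²(2 3 3; 0 0 0) = Δ·Π!·Σ² = 4/105  (sign +1)
sum: t=0:+1/96 = 1/96
3j²(2 3 3; 0 -3 3) = Δ·Π!·Σ² = 5/84  (sign +1)
combine: 4πI² = 245·4/105·5/84 = 5/9
take √, sign +1: I = 0.21026104

0.210261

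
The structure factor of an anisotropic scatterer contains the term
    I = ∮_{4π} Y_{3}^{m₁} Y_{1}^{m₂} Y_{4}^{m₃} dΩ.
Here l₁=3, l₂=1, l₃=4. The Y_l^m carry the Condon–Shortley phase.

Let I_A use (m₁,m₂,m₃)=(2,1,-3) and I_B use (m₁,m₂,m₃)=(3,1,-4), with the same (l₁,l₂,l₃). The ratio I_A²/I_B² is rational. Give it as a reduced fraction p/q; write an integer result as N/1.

3/4

Shared (l₁,l₂,l₃)=(3,1,4): N and (l;000)² cancel in I_A²/I_B².
A: Δ = 0!·6!·2!/9! = 1/252; Racah Σ t=0..0: t=0:+1/240 = 1/240; ⇒ 3j(3 1 4; 2 1 -3)² = 1/12, sgn -1
B: Δ = 0!·6!·2!/9! = 1/252; Racah Σ t=0..0: t=0:+1/1440 = 1/1440; ⇒ 3j(3 1 4; 3 1 -4)² = 1/9, sgn +1
I_A²/I_B² = (1/12)/(1/9) = 3/4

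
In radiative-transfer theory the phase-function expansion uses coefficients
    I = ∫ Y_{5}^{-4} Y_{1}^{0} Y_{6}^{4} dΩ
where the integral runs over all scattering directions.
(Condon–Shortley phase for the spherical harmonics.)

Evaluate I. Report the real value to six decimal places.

Checks pass: Σm=0; 12 even; l₃=6∈[4,6].
(2·5+1)(2·1+1)(2·6+1) = 429
Δ: 0! 10! 2! / 13! → 1/858
sum: t=0:+1/14400 = 1/14400
3j²(5 1 6; 0 0 0) = Δ·Π!·Σ² = 6/143  (sign +1)
sum: t=0:+1/362880 = 1/362880
3j²(5 1 6; -4 0 4) = Δ·Π!·Σ² = 10/429  (sign +1)
combine: 4πI² = 429·6/143·10/429 = 60/143
take √, sign +1: I = 0.18272698

0.182727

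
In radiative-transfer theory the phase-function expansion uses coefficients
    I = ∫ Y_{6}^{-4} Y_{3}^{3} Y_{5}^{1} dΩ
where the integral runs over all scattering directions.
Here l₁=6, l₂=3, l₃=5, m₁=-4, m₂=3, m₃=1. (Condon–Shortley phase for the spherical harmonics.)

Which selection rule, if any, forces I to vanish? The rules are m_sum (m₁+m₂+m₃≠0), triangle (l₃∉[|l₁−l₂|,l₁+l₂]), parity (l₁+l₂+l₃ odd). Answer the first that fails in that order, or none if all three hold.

azimuthal sum: -4 + 3 + 1 = 0  ✓
3 ≤ 5 ≤ 9 (triangle on l)  ✓
L = 6 + 3 + 5 = 14 (even)  ✓

none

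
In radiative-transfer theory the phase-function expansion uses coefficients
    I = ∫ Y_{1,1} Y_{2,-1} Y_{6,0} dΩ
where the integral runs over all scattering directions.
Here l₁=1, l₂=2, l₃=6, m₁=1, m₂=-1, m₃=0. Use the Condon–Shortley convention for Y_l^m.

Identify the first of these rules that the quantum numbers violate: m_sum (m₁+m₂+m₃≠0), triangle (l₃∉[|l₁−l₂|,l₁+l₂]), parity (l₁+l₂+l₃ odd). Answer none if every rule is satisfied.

m₁+m₂+m₃ = 1 − 1 + 0 = 0  ✓
triangle: |1−2|=1 ≤ l₃=6 ≤ 1+2=3  ✗
parity: l₁+l₂+l₃ = 9 is odd

triangle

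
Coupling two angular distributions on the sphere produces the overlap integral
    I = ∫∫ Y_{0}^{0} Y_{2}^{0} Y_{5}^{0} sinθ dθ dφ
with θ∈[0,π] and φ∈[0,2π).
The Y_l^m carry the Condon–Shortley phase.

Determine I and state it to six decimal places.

0.000000

l₃=5 ∉ [2,2] — triangle fails ⇒ I = 0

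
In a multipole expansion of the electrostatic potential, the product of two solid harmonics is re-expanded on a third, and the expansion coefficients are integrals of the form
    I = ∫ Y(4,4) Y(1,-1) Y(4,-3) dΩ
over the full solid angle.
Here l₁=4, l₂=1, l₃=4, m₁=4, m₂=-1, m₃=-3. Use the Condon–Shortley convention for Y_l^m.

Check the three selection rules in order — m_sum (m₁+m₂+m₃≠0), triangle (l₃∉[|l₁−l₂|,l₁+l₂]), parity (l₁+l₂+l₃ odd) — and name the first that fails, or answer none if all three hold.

Σmᵢ = 0  ✓
l₃∈[|l₁−l₂|,l₁+l₂]=[3,5], have l₃=4  ✓
Σlᵢ = 9 ⇒ odd  ✗

parity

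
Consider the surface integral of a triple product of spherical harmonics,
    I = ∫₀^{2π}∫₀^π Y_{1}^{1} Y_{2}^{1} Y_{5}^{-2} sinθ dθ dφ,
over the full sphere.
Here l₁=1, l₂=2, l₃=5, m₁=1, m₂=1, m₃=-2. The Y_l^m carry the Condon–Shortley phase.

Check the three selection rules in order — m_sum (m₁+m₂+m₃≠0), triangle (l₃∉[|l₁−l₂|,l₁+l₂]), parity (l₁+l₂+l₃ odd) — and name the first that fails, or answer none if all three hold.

triangle

azimuthal sum: 1 + 1 − 2 = 0  ✓
1 ≤ 5 ≤ 3 (triangle on l)  ✗
L = 1 + 2 + 5 = 8 (even)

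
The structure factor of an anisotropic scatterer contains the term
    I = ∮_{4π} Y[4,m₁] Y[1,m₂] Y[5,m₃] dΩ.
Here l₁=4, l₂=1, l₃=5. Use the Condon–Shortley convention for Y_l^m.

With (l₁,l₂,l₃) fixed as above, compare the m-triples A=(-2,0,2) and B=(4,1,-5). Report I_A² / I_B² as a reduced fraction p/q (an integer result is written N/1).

Same 4,1,5: normalisation and zero-m 3j drop out of the ratio.
A: Δ: 0! 8! 2! / 11! → 1/495; sum: t=0:+1/1440 = 1/1440; 3j²(4 1 5; -2 0 2) = Δ·Π!·Σ² = 7/165  (sign -1)
B: Δ: 0! 8! 2! / 11! → 1/495; sum: t=0:+1/80640 = 1/80640; 3j²(4 1 5; 4 1 -5) = Δ·Π!·Σ² = 1/11  (sign +1)
I_A²/I_B² = (7/165)/(1/11) = 7/15

7/15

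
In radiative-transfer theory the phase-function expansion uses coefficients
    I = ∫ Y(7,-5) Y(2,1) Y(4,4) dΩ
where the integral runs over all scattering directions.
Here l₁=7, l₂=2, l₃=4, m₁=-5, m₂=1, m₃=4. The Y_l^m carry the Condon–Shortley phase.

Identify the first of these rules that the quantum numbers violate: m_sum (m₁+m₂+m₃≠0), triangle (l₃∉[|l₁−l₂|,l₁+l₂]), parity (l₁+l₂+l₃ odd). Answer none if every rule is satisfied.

m₁+m₂+m₃ = -5 + 1 + 4 = 0  ✓
triangle: |7−2|=5 ≤ l₃=4 ≤ 7+2=9  ✗
parity: l₁+l₂+l₃ = 13 is odd

triangle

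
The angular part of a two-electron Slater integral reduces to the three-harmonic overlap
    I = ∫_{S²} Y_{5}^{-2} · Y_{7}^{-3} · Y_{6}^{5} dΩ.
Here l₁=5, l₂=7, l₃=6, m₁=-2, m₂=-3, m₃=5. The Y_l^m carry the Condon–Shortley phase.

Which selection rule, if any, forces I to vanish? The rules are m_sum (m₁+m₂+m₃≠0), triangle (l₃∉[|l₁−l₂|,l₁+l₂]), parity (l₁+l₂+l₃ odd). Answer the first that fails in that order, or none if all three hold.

none

Σmᵢ = 0  ✓
l₃∈[|l₁−l₂|,l₁+l₂]=[2,12], have l₃=6  ✓
Σlᵢ = 18 ⇒ even  ✓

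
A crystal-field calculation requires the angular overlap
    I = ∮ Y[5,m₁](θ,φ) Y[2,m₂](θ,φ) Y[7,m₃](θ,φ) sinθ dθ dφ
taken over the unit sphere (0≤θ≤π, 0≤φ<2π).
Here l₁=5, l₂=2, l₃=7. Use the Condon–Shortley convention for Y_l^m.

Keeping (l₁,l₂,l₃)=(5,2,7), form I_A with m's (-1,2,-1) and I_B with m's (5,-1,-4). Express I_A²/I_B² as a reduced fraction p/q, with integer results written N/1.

l's match ⇒ only the (l;m) 3-j factors differ between A and B.
A: triangle coeff Δ(5,2,7) = 1/15015; Σ_t [0,0]: t=0:+1/414720 = 1/414720; (3j)²=2/429 [(5 2 7; -1 2 -1)], sign=+1
B: triangle coeff Δ(5,2,7) = 1/15015; Σ_t [0,0]: t=0:+1/21772800 = 1/21772800; (3j)²=1/1365 [(5 2 7; 5 -1 -4)], sign=-1
I_A²/I_B² = (2/429)/(1/1365) = 70/11

70/11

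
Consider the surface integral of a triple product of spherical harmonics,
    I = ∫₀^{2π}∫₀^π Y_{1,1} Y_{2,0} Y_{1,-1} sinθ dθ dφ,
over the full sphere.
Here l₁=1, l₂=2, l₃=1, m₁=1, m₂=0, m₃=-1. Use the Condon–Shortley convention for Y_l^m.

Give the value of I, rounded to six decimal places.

0.126157

Checks pass: Σm=0; 4 even; l₃=1∈[1,3].
(2·1+1)(2·2+1)(2·1+1) = 45
Δ: 2! 0! 2! / 5! → 1/30
sum: t=1:−1/1 = -1/1
3j²(1 2 1; 0 0 0) = Δ·Π!·Σ² = 2/15  (sign +1)
sum: t=0:+1/4 = 1/4
3j²(1 2 1; 1 0 -1) = Δ·Π!·Σ² = 1/30  (sign +1)
combine: 4πI² = 45·2/15·1/30 = 1/5
take √, sign +1: I = 0.12615663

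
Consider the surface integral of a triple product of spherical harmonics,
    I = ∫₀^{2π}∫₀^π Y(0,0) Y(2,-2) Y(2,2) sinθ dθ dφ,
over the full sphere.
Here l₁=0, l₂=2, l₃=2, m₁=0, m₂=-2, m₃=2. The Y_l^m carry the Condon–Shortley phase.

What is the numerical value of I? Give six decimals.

0.282095

Rules hold: Σm=0, L=4 even, 2≤2≤2.
N = 1·5·5 = 25
Δ = 0!·0!·4!/5! = 1/5
Racah Σ t=0..0: t=0:+1/4 = 1/4
⇒ 3j(0 2 2; 0 0 0)² = 1/5, sgn +1
Racah Σ t=0..0: t=0:+1/24 = 1/24
⇒ 3j(0 2 2; 0 -2 2)² = 1/5, sgn +1
4πI² = N·(3j₀)²·(3jₘ)² = 1/1
I = +1·√(1/4π) = 0.28209479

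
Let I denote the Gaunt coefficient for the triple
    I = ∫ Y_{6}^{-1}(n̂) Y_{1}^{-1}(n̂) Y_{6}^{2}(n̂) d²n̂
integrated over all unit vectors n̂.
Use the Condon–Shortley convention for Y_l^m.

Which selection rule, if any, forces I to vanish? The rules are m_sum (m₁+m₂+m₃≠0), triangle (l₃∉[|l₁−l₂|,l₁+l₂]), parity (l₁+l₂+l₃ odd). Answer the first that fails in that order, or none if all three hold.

azimuthal sum: -1 − 1 + 2 = 0  ✓
5 ≤ 6 ≤ 7 (triangle on l)  ✓
L = 6 + 1 + 6 = 13 (odd)  ✗

parity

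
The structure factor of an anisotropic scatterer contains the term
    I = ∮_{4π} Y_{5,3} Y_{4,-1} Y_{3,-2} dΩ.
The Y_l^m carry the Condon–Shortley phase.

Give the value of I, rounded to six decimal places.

Checks pass: Σm=0; 12 even; l₃=3∈[1,9].
(2·5+1)(2·4+1)(2·3+1) = 693
Δ: 6! 4! 2! / 13! → 1/180180
sum: t=2:+1/576 t=3:−1/144 t=4:+1/576 = -1/288
3j²(5 4 3; 0 0 0) = Δ·Π!·Σ² = 20/1001  (sign +1)
sum: t=1:−1/1440 t=2:+1/1152 = 1/5760
3j²(5 4 3; 3 -1 -2) = Δ·Π!·Σ² = 1/858  (sign -1)
combine: 4πI² = 693·20/1001·1/858 = 30/1859
take √, sign -1: I = -0.03583571

-0.035836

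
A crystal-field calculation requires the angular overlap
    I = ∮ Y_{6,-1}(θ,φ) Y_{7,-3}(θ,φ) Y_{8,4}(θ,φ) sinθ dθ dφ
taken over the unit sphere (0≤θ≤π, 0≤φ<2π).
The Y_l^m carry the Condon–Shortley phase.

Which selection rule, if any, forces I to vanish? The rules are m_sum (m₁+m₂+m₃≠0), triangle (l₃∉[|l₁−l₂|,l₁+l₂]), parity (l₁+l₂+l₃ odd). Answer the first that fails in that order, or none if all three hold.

parity

Σmᵢ = 0  ✓
l₃∈[|l₁−l₂|,l₁+l₂]=[1,13], have l₃=8  ✓
Σlᵢ = 21 ⇒ odd  ✗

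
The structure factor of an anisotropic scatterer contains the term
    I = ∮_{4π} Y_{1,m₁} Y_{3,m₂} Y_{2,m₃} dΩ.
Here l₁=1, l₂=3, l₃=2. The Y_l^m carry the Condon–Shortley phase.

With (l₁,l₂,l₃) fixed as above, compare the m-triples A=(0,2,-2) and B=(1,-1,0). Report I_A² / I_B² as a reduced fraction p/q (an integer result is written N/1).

Shared (l₁,l₂,l₃)=(1,3,2): N and (l;000)² cancel in I_A²/I_B².
A: Δ = 2!·0!·4!/7! = 1/105; Racah Σ t=1..1: t=1:−1/24 = -1/24; ⇒ 3j(1 3 2; 0 2 -2)² = 1/21, sgn -1
B: Δ = 2!·0!·4!/7! = 1/105; Racah Σ t=0..0: t=0:+1/8 = 1/8; ⇒ 3j(1 3 2; 1 -1 0)² = 2/35, sgn +1
I_A²/I_B² = (1/21)/(2/35) = 5/6

5/6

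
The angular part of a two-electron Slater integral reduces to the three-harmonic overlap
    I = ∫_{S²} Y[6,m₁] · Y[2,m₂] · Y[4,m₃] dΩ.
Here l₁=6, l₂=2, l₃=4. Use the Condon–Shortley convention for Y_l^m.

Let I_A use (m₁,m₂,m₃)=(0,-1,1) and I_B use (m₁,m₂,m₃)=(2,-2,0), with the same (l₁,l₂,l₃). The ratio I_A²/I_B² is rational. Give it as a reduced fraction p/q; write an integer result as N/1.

12/7

Shared (l₁,l₂,l₃)=(6,2,4): N and (l;000)² cancel in I_A²/I_B².
A: Δ = 4!·8!·0!/13! = 1/6435; Racah Σ t=1..1: t=1:−1/4320 = -1/4320; ⇒ 3j(6 2 4; 0 -1 1)² = 8/429, sgn +1
B: Δ = 4!·8!·0!/13! = 1/6435; Racah Σ t=0..0: t=0:+1/13824 = 1/13824; ⇒ 3j(6 2 4; 2 -2 0)² = 14/1287, sgn +1
I_A²/I_B² = (8/429)/(14/1287) = 12/7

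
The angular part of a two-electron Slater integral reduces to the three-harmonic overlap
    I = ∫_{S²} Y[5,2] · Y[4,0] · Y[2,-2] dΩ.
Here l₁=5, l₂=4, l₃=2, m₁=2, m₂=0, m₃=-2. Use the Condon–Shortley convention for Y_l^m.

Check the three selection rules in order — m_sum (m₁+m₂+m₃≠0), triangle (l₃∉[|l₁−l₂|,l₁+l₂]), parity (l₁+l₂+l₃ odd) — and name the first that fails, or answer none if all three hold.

parity

Σmᵢ = 0  ✓
l₃∈[|l₁−l₂|,l₁+l₂]=[1,9], have l₃=2  ✓
Σlᵢ = 11 ⇒ odd  ✗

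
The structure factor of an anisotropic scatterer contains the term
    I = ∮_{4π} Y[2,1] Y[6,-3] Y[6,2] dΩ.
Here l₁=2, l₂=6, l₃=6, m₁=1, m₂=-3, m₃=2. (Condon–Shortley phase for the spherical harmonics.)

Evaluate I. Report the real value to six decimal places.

-0.140463

m-sum 0 ✓  L=14 even ✓  4≤6≤8 ✓
Π(2lᵢ+1) = 5×13×13 = 845
triangle coeff Δ(2,6,6) = 1/90090
Σ_t [0,2]: t=0:+1/69120 t=1:−1/14400 t=2:+1/69120 = -7/172800
(3j)²=14/715 [(2 6 6; 0 0 0)], sign=-1
Σ_t [0,1]: t=0:+1/60480 t=1:−1/161280 = 1/96768
(3j)²=15/1001 [(2 6 6; 1 -3 2)], sign=+1
⇒ 4πI² = 30/121
I = (-1)√(30/121/(4π)) = -0.14046335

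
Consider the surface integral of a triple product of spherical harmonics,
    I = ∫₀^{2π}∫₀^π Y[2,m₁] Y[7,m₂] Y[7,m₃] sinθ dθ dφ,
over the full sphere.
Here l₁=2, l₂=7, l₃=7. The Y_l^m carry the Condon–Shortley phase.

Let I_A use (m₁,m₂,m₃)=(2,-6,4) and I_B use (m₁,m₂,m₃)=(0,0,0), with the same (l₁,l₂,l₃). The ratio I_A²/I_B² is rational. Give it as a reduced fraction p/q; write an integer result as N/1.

351/784

l's match ⇒ only the (l;m) 3-j factors differ between A and B.
A: triangle coeff Δ(2,7,7) = 1/185640; Σ_t [0,0]: t=0:+1/159667200 = 1/159667200; (3j)²=9/1190 [(2 7 7; 2 -6 4)], sign=-1
B: triangle coeff Δ(2,7,7) = 1/185640; Σ_t [0,2]: t=0:+1/2419200 t=1:−1/518400 t=2:+1/2419200 = -1/907200; (3j)²=56/3315 [(2 7 7; 0 0 0)], sign=+1
I_A²/I_B² = (9/1190)/(56/3315) = 351/784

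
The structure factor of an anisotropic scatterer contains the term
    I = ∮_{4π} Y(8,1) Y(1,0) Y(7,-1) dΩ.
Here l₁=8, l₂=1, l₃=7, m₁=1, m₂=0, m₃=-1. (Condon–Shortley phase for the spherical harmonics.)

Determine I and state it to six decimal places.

-0.242860

Checks pass: Σm=0; 16 even; l₃=7∈[7,9].
(2·8+1)(2·1+1)(2·7+1) = 765
Δ: 2! 14! 0! / 17! → 1/2040
sum: t=1:−1/25401600 = -1/25401600
3j²(8 1 7; 0 0 0) = Δ·Π!·Σ² = 8/255  (sign +1)
sum: t=1:−1/29030400 = -1/29030400
3j²(8 1 7; 1 0 -1) = Δ·Π!·Σ² = 21/680  (sign -1)
combine: 4πI² = 765·8/255·21/680 = 63/85
take √, sign -1: I = -0.24285994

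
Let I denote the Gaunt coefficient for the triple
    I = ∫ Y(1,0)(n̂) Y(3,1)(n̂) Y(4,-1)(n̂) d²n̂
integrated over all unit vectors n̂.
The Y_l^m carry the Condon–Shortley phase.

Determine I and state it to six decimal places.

-0.238414

m-sum 0 ✓  L=8 even ✓  2≤4≤4 ✓
Π(2lᵢ+1) = 3×7×9 = 189
triangle coeff Δ(1,3,4) = 1/252
Σ_t [0,0]: t=0:+1/36 = 1/36
(3j)²=4/63 [(1 3 4; 0 0 0)], sign=+1
Σ_t [0,0]: t=0:+1/48 = 1/48
(3j)²=5/84 [(1 3 4; 0 1 -1)], sign=-1
⇒ 4πI² = 5/7
I = (-1)√(5/7/(4π)) = -0.23841361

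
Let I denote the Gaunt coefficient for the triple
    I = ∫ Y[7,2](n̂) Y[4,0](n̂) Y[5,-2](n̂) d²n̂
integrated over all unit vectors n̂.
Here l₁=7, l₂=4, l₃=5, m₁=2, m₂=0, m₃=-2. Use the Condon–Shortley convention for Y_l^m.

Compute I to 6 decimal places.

0.037709

Checks pass: Σm=0; 16 even; l₃=5∈[3,11].
(2·7+1)(2·4+1)(2·5+1) = 1485
Δ: 6! 8! 2! / 17! → 1/6126120
sum: t=2:+1/69120 t=3:−1/20736 t=4:+1/69120 = -1/51840
3j²(7 4 5; 0 0 0) = Δ·Π!·Σ² = 280/21879  (sign +1)
sum: t=2:+1/69120 t=3:−1/51840 t=4:+1/483840 = -1/362880
3j²(7 4 5; 2 0 -2) = Δ·Π!·Σ² = 16/17017  (sign +1)
combine: 4πI² = 1485·280/21879·16/17017 = 9600/537251
take √, sign +1: I = 0.03770874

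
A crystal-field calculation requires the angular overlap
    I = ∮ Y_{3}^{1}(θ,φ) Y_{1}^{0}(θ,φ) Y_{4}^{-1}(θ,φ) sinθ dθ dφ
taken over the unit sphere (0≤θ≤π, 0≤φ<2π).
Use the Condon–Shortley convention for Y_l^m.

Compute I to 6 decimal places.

-0.238414

m-sum 0 ✓  L=8 even ✓  2≤4≤4 ✓
Π(2lᵢ+1) = 7×3×9 = 189
triangle coeff Δ(3,1,4) = 1/252
Σ_t [0,0]: t=0:+1/36 = 1/36
(3j)²=4/63 [(3 1 4; 0 0 0)], sign=+1
Σ_t [0,0]: t=0:+1/48 = 1/48
(3j)²=5/84 [(3 1 4; 1 0 -1)], sign=-1
⇒ 4πI² = 5/7
I = (-1)√(5/7/(4π)) = -0.23841361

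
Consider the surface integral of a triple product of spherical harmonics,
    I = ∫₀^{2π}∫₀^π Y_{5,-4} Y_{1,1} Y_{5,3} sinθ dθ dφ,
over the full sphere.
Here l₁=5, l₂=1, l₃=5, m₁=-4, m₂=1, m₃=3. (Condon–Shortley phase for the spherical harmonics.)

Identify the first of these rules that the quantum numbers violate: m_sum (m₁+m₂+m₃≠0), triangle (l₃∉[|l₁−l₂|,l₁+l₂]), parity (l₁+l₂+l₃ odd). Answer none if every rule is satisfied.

Σmᵢ = 0  ✓
l₃∈[|l₁−l₂|,l₁+l₂]=[4,6], have l₃=5  ✓
Σlᵢ = 11 ⇒ odd  ✗

parity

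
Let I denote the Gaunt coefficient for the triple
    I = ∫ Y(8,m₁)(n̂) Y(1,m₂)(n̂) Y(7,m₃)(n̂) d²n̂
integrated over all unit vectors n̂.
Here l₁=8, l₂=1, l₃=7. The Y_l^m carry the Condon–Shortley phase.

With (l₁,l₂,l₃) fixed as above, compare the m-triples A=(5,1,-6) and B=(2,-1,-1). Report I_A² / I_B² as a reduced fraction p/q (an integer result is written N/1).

1/15

Same 8,1,7: normalisation and zero-m 3j drop out of the ratio.
A: Δ: 2! 14! 0! / 17! → 1/2040; sum: t=2:+1/12454041600 = 1/12454041600; 3j²(8 1 7; 5 1 -6) = Δ·Π!·Σ² = 1/680  (sign -1)
B: Δ: 2! 14! 0! / 17! → 1/2040; sum: t=0:+1/58060800 = 1/58060800; 3j²(8 1 7; 2 -1 -1) = Δ·Π!·Σ² = 3/136  (sign +1)
I_A²/I_B² = (1/680)/(3/136) = 1/15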